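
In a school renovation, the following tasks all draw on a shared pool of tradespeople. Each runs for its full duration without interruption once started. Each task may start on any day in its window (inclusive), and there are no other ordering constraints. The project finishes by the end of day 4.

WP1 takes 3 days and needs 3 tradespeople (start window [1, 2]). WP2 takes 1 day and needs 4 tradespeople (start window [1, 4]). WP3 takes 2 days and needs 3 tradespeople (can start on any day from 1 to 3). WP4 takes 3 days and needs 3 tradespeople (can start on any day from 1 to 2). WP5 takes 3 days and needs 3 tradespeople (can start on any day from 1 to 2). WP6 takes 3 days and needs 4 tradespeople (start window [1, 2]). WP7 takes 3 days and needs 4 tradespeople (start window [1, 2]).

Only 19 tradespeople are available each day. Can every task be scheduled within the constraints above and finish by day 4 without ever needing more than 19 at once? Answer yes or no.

no

The minimum achievable peak is 20; 19 < 20, so no feasible schedule stays within the cap.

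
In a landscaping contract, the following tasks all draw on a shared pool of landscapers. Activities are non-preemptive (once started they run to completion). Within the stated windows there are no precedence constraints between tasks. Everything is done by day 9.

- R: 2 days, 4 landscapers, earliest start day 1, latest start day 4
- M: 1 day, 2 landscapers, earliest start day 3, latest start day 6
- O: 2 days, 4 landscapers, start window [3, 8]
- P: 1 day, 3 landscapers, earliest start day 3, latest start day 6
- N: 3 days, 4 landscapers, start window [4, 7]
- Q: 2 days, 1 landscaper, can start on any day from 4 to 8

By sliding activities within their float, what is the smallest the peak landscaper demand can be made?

4

Early-start (R@1, M@3, O@3, P@3, N@4, Q@4) gives peak 9: d1:4  d2:4  d3:9  d4:9  d5:5  d6:4  d7:0  d8:0  d9:0.
Shift M→5, P→6, N→7, Q→5.
Schedule R@1, M@5, O@3, P@6, N@7, Q@5: d1:4  d2:4  d3:4  d4:4  d5:3  d6:4  d7:4  d8:4  d9:4 — peak 4.
Total landscaper-days = 35 over 9 days ⇒ peak ≥ ⌈35/9⌉ = 4, so 4 is optimal.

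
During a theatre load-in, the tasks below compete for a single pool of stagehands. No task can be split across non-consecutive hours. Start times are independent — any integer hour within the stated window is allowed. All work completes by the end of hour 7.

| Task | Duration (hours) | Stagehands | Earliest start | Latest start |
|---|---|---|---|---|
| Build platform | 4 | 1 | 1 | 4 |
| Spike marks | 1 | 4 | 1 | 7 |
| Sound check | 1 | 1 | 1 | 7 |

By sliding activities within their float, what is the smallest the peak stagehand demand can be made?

4

Early-start (Build platform@1, Spike marks@1, Sound check@1) gives peak 6: h1:6  h2:1  h3:1  h4:1  h5:0  h6:0  h7:0.
Shift Spike marks→5.
Schedule Build platform@1, Spike marks@5, Sound check@1: h1:2  h2:1  h3:1  h4:1  h5:4  h6:0  h7:0 — peak 4.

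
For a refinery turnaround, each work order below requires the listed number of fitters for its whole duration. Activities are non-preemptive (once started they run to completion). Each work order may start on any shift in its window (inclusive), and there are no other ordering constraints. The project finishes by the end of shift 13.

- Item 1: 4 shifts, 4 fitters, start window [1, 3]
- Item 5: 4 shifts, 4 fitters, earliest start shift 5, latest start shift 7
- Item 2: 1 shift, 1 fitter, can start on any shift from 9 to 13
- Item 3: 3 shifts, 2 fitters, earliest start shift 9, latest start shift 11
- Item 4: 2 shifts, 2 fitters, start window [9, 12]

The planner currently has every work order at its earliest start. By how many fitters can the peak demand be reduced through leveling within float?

1

Early-start peak: s1:4  s2:4  s3:4  s4:4  s5:4  s6:4  s7:4  s8:4  s9:5  s10:4  s11:2  s12:0  s13:0 ⇒ 5.
Leveled (Item 1@1, Item 5@5, Item 2@9, Item 3@9, Item 4@10): s1:4  s2:4  s3:4  s4:4  s5:4  s6:4  s7:4  s8:4  s9:3  s10:4  s11:4  s12:0  s13:0 ⇒ 4.
Reduction 5 − 4 = 1.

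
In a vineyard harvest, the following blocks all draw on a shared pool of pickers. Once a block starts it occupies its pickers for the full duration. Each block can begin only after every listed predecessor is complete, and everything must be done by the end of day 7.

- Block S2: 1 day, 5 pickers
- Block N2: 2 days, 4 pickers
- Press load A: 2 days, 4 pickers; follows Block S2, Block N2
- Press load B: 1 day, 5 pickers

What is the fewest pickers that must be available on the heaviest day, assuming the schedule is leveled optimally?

5

Early-start (Block S2@1, Block N2@1, Press load A@3, Press load B@1) gives peak 14: d1:14  d2:4  d3:4  d4:4  d5:0  d6:0  d7:0.
Shift Block N2→2, Press load A→4, Press load B→6.
Schedule Block S2@1, Block N2@2, Press load A@4, Press load B@6: d1:5  d2:4  d3:4  d4:4  d5:4  d6:5  d7:0 — peak 5.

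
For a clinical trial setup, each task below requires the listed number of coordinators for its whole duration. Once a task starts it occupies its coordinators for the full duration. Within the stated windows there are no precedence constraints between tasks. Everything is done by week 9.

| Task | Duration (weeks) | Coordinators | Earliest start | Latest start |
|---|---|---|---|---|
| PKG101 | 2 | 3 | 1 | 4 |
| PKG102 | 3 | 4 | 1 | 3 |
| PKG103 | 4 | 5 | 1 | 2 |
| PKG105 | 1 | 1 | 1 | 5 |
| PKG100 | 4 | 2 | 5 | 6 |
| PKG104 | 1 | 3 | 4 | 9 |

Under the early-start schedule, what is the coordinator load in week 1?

13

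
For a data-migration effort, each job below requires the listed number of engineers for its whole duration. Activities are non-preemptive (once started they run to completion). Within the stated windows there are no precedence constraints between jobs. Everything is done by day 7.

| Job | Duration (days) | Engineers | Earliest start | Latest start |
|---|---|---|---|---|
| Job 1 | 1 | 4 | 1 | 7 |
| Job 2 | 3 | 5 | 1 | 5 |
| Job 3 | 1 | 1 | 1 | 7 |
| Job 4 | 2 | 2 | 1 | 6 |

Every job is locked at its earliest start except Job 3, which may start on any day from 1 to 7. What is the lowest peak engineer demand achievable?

11

Job 3@1: d1:12  d2:7  d3:5  d4:0  d5:0  d6:0  d7:0 → peak 12
Job 3@2: d1:11  d2:8  d3:5  d4:0  d5:0  d6:0  d7:0 → peak 11
Job 3@3: d1:11  d2:7  d3:6  d4:0  d5:0  d6:0  d7:0 → peak 11
Job 3@4: d1:11  d2:7  d3:5  d4:1  d5:0  d6:0  d7:0 → peak 11
Job 3@5: d1:11  d2:7  d3:5  d4:0  d5:1  d6:0  d7:0 → peak 11
Job 3@6: d1:11  d2:7  d3:5  d4:0  d5:0  d6:1  d7:0 → peak 11
Job 3@7: d1:11  d2:7  d3:5  d4:0  d5:0  d6:0  d7:1 → peak 11
Best is Job 3@2, peak 11.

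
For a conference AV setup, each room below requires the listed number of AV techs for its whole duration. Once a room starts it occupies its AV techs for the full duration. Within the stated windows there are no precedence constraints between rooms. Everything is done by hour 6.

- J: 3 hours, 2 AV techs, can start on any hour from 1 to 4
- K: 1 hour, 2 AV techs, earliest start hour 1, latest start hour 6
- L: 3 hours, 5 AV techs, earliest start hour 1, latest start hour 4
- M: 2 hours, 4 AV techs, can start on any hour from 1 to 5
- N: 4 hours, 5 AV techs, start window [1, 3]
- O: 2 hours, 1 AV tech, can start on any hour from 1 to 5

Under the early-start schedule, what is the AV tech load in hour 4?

At early start, hour 4 has: N.
Demand: 5 = 5.

5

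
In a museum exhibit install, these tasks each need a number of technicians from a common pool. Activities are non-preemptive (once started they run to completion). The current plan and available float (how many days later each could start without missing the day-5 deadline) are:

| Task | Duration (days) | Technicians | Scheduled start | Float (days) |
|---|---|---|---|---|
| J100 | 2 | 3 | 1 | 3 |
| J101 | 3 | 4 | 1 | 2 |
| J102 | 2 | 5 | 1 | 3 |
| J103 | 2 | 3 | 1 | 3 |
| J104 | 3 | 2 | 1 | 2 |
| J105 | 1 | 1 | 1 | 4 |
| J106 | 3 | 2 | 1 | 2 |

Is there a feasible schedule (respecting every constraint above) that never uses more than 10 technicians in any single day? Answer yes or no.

Schedule J100@1, J101@1, J102@4, J103@1, J104@3, J105@3, J106@3: d1:10  d2:10  d3:9  d4:9  d5:9 — peak 10 ≤ 10.

yes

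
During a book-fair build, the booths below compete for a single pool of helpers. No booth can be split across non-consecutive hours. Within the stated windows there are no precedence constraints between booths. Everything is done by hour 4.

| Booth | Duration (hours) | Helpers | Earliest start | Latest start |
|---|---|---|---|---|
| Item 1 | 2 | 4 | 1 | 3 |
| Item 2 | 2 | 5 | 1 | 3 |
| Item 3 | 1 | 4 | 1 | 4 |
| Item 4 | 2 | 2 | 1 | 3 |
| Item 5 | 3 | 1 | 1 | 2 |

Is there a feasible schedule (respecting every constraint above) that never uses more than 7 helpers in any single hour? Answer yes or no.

Total helper-hours = 29; over 4 hours the average is 29/4 > 7, so some hour must exceed 7.

no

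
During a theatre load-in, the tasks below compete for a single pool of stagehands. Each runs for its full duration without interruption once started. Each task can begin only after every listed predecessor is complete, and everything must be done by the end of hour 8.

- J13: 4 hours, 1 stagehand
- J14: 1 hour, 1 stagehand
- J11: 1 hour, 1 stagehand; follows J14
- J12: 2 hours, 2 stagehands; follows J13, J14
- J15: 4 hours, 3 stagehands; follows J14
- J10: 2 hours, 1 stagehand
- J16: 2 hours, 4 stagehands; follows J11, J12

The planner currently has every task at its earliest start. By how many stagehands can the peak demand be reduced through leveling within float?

1

Early-start peak: h1:3  h2:6  h3:4  h4:4  h5:5  h6:2  h7:4  h8:4 ⇒ 6.
Leveled (J13@1, J14@1, J11@2, J12@5, J15@2, J10@3, J16@7): h1:2  h2:5  h3:5  h4:5  h5:5  h6:2  h7:4  h8:4 ⇒ 5.
Reduction 6 − 5 = 1.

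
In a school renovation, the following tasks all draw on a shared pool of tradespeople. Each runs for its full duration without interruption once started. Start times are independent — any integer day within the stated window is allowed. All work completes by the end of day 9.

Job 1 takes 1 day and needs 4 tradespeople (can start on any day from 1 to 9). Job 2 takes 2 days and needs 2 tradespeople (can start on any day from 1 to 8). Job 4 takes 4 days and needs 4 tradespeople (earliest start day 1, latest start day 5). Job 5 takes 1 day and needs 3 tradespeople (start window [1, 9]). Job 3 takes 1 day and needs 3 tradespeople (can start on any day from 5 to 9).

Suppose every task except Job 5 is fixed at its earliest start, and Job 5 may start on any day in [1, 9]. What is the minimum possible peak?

Job 5@1: d1:13  d2:6  d3:4  d4:4  d5:3  d6:0  d7:0  d8:0  d9:0 → peak 13
Job 5@2: d1:10  d2:9  d3:4  d4:4  d5:3  d6:0  d7:0  d8:0  d9:0 → peak 10
Job 5@3: d1:10  d2:6  d3:7  d4:4  d5:3  d6:0  d7:0  d8:0  d9:0 → peak 10
Job 5@4: d1:10  d2:6  d3:4  d4:7  d5:3  d6:0  d7:0  d8:0  d9:0 → peak 10
Job 5@5: d1:10  d2:6  d3:4  d4:4  d5:6  d6:0  d7:0  d8:0  d9:0 → peak 10
Job 5@6: d1:10  d2:6  d3:4  d4:4  d5:3  d6:3  d7:0  d8:0  d9:0 → peak 10
Job 5@7: d1:10  d2:6  d3:4  d4:4  d5:3  d6:0  d7:3  d8:0  d9:0 → peak 10
Job 5@8: d1:10  d2:6  d3:4  d4:4  d5:3  d6:0  d7:0  d8:3  d9:0 → peak 10
Job 5@9: d1:10  d2:6  d3:4  d4:4  d5:3  d6:0  d7:0  d8:0  d9:3 → peak 10
Best is Job 5@2, peak 10.

10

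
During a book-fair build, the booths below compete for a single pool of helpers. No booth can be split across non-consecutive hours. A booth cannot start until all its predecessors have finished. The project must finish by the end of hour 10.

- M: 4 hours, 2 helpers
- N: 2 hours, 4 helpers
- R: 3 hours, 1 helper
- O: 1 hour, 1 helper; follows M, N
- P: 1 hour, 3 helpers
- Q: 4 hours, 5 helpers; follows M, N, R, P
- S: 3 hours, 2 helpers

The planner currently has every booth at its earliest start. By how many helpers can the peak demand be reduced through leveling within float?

6

Early-start peak: h1:12  h2:9  h3:5  h4:2  h5:6  h6:5  h7:5  h8:5  h9:0  h10:0 ⇒ 12.
Leveled (M@1, N@1, R@3, O@5, P@3, Q@7, S@4): h1:6  h2:6  h3:6  h4:5  h5:4  h6:2  h7:5  h8:5  h9:5  h10:5 ⇒ 6.
Reduction 12 − 6 = 6.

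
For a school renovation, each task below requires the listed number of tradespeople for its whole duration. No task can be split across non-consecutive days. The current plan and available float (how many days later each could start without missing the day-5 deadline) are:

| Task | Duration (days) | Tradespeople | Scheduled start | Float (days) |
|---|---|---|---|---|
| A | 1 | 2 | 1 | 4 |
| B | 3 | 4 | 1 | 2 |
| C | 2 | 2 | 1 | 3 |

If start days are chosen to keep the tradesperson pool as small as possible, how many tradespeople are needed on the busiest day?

Early-start (A@1, B@1, C@1) gives peak 8: d1:8  d2:6  d3:4  d4:0  d5:0.
Shift B→3.
Schedule A@1, B@3, C@1: d1:4  d2:2  d3:4  d4:4  d5:4 — peak 4.
Total tradesperson-days = 18 over 5 days ⇒ peak ≥ ⌈18/5⌉ = 4, so 4 is optimal.

4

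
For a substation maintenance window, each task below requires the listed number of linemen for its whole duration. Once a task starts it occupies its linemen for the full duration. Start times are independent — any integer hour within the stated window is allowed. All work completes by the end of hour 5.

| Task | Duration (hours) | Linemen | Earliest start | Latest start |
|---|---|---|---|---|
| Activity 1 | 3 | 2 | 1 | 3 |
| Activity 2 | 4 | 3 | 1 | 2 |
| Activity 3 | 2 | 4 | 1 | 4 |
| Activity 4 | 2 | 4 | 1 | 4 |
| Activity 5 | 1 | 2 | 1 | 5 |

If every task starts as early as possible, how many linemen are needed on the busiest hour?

15

Early-start schedule: Activity 1@1, Activity 2@1, Activity 3@1, Activity 4@1, Activity 5@1.
Load per hour: hour 1: 15, hour 2: 13, hour 3: 5, hour 4: 3, hour 5: 0.
Peak is 15.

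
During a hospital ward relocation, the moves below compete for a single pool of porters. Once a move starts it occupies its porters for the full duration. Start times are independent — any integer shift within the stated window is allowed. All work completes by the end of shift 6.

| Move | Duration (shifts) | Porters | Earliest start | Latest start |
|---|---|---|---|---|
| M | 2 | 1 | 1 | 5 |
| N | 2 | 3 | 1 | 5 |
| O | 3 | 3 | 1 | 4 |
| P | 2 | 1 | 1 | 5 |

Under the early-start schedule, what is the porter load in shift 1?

8

At early start, shift 1 has: M, N, O, P.
Demand: 1 + 3 + 3 + 1 = 8.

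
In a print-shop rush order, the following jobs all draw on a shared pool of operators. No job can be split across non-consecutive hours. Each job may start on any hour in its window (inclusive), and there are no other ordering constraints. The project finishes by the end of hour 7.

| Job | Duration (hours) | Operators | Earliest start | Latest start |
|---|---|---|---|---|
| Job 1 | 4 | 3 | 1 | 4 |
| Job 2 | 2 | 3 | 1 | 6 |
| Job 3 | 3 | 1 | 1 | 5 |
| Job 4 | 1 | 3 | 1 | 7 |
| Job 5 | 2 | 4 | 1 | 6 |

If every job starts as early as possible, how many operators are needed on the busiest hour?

14

Early-start schedule: Job 1@1, Job 2@1, Job 3@1, Job 4@1, Job 5@1.
Load per hour: hour 1: 14, hour 2: 11, hour 3: 4, hour 4: 3, hour 5: 0, hour 6: 0, hour 7: 0.
Peak is 14.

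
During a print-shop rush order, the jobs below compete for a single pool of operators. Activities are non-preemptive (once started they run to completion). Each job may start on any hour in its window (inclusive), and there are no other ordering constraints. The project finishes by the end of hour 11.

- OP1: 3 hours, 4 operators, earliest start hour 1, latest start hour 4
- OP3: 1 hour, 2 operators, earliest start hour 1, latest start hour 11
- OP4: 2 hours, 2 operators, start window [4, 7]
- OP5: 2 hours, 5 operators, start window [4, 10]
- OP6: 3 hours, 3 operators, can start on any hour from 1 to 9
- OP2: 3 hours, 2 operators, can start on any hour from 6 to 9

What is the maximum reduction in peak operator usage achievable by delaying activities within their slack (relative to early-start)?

Early-start peak: h1:9  h2:7  h3:7  h4:7  h5:7  h6:2  h7:2  h8:2  h9:0  h10:0  h11:0 ⇒ 9.
Leveled (OP1@1, OP3@4, OP4@4, OP5@6, OP6@8, OP2@8): h1:4  h2:4  h3:4  h4:4  h5:2  h6:5  h7:5  h8:5  h9:5  h10:5  h11:0 ⇒ 5.
Reduction 9 − 5 = 4.

4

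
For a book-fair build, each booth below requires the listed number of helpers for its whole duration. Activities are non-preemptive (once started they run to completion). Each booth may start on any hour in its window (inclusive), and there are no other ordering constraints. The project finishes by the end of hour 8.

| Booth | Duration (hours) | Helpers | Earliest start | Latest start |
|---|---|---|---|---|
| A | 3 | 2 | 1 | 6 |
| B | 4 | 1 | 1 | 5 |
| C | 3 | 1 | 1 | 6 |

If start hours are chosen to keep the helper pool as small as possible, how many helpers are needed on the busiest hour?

2

Early-start (A@1, B@1, C@1) gives peak 4: h1:4  h2:4  h3:4  h4:1  h5:0  h6:0  h7:0  h8:0.
Shift B→4, C→4.
Schedule A@1, B@4, C@4: h1:2  h2:2  h3:2  h4:2  h5:2  h6:2  h7:1  h8:0 — peak 2.
Total helper-hours = 13 over 8 hours ⇒ peak ≥ ⌈13/8⌉ = 2, so 2 is optimal.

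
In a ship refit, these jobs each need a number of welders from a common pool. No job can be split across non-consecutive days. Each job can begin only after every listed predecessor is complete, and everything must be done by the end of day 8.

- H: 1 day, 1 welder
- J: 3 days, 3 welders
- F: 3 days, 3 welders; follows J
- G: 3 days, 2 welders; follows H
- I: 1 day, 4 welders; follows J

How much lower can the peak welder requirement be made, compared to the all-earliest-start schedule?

4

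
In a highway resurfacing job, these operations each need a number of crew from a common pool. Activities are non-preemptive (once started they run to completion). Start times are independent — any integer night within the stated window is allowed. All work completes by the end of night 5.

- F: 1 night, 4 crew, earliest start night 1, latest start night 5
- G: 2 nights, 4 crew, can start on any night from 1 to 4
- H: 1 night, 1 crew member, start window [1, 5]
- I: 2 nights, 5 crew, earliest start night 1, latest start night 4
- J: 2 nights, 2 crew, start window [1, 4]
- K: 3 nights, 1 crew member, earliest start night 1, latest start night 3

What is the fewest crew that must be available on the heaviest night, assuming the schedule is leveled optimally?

6

Early-start (F@1, G@1, H@1, I@1, J@1, K@1) gives peak 17: n1:17  n2:12  n3:1  n4:0  n5:0.
Shift G→2, H→3, I→4, K→3.
Schedule F@1, G@2, H@3, I@4, J@1, K@3: n1:6  n2:6  n3:6  n4:6  n5:6 — peak 6.
Total crew member-nights = 30 over 5 nights ⇒ peak ≥ ⌈30/5⌉ = 6, so 6 is optimal.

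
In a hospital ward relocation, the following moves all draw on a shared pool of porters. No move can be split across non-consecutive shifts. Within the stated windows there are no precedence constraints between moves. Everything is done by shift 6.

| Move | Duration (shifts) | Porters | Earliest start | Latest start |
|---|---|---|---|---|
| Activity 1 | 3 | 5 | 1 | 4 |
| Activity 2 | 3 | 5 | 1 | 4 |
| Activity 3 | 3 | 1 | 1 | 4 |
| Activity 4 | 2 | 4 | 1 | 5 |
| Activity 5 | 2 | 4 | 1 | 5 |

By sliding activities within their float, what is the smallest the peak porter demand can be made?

Early-start (Activity 1@1, Activity 2@1, Activity 3@1, Activity 4@1, Activity 5@1) gives peak 19: s1:19  s2:19  s3:11  s4:0  s5:0  s6:0.
Shift Activity 3→4, Activity 4→4, Activity 5→4.
Schedule Activity 1@1, Activity 2@1, Activity 3@4, Activity 4@4, Activity 5@4: s1:10  s2:10  s3:10  s4:9  s5:9  s6:1 — peak 10.

10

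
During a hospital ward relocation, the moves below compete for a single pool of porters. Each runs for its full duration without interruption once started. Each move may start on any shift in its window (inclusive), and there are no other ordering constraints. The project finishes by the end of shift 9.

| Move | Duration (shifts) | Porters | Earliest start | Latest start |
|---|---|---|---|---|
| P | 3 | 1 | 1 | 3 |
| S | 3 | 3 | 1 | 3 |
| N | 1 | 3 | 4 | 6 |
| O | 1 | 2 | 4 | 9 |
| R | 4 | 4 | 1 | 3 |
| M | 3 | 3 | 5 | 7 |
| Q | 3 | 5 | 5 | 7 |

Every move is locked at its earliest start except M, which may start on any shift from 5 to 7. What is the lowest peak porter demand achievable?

M@5: s1:8  s2:8  s3:8  s4:9  s5:8  s6:8  s7:8  s8:0  s9:0 → peak 9
M@6: s1:8  s2:8  s3:8  s4:9  s5:5  s6:8  s7:8  s8:3  s9:0 → peak 9
M@7: s1:8  s2:8  s3:8  s4:9  s5:5  s6:5  s7:8  s8:3  s9:3 → peak 9
Best is M@5, peak 9.

9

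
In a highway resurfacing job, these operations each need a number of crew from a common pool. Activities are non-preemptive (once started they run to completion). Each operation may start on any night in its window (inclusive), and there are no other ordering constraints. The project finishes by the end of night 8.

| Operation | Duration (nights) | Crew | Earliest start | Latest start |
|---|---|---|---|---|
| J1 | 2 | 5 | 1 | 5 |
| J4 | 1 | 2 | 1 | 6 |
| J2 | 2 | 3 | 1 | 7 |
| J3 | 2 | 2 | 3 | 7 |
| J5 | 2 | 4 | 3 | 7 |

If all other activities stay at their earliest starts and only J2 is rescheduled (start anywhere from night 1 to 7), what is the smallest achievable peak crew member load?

7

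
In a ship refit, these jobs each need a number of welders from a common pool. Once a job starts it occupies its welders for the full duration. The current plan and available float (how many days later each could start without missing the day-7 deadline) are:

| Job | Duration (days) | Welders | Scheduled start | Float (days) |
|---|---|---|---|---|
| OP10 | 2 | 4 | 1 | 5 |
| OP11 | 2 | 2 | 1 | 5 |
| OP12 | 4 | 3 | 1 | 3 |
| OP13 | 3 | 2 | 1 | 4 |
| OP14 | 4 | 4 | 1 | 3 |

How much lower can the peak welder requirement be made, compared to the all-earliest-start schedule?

Early-start peak: d1:15  d2:15  d3:9  d4:7  d5:0  d6:0  d7:0 ⇒ 15.
Leveled (OP10@1, OP11@1, OP12@3, OP13@1, OP14@4): d1:8  d2:8  d3:5  d4:7  d5:7  d6:7  d7:4 ⇒ 8.
Reduction 15 − 8 = 7.

7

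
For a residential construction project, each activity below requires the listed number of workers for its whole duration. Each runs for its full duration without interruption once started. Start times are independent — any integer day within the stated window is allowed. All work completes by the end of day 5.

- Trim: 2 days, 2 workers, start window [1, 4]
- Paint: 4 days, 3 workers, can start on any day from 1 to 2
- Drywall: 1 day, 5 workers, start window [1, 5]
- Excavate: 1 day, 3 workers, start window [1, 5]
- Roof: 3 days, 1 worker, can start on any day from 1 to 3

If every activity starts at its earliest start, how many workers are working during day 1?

At early start, day 1 has: Trim, Paint, Drywall, Excavate, Roof.
Demand: 2 + 3 + 5 + 3 + 1 = 14.

14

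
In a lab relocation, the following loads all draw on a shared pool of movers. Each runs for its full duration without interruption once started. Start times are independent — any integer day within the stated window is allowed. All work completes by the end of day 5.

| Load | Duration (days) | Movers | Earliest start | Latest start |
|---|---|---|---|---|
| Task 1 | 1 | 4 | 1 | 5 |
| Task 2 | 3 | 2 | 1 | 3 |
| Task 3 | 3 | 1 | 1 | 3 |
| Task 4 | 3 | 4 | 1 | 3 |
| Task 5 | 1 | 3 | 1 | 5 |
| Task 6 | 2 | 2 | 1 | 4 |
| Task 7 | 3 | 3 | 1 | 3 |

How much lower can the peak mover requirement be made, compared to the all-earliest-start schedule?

Early-start peak: d1:19  d2:12  d3:10  d4:0  d5:0 ⇒ 19.
Leveled (Task 1@1, Task 2@1, Task 3@1, Task 4@2, Task 5@1, Task 6@4, Task 7@2): d1:10  d2:10  d3:10  d4:9  d5:2 ⇒ 10.
Reduction 19 − 10 = 9.

9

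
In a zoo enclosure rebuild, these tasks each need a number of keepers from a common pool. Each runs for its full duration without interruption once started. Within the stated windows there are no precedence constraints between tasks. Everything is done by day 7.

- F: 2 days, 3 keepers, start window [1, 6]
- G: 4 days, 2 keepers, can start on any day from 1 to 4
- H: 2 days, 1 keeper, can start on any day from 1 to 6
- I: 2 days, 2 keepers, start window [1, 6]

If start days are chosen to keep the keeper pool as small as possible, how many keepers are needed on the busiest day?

Early-start (F@1, G@1, H@1, I@1) gives peak 8: d1:8  d2:8  d3:2  d4:2  d5:0  d6:0  d7:0.
Shift G→3, I→3.
Schedule F@1, G@3, H@1, I@3: d1:4  d2:4  d3:4  d4:4  d5:2  d6:2  d7:0 — peak 4.

4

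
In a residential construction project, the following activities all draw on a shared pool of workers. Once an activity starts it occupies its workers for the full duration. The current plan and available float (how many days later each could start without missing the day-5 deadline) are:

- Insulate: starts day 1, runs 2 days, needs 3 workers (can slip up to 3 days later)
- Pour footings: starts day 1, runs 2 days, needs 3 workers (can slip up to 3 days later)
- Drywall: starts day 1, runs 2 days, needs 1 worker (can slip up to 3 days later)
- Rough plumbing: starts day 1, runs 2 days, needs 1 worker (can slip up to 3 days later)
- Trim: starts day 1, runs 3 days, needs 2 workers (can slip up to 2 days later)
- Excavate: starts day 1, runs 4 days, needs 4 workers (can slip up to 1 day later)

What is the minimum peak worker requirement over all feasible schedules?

9

Early-start (Insulate@1, Pour footings@1, Drywall@1, Rough plumbing@1, Trim@1, Excavate@1) gives peak 14: d1:14  d2:14  d3:6  d4:4  d5:0.
Shift Pour footings→3, Trim→3.
Schedule Insulate@1, Pour footings@3, Drywall@1, Rough plumbing@1, Trim@3, Excavate@1: d1:9  d2:9  d3:9  d4:9  d5:2 — peak 9.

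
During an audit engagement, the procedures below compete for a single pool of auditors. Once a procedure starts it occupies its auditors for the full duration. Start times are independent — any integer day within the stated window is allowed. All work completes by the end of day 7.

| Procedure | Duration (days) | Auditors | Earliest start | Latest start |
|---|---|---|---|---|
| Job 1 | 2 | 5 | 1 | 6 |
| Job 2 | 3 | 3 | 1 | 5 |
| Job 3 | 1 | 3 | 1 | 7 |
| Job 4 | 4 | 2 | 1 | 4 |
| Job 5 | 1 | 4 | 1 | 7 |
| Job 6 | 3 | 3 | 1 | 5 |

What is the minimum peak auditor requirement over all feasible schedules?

7

Early-start (Job 1@1, Job 2@1, Job 3@1, Job 4@1, Job 5@1, Job 6@1) gives peak 20: d1:20  d2:13  d3:8  d4:2  d5:0  d6:0  d7:0.
Shift Job 2→3, Job 3→6, Job 5→7, Job 6→5.
Schedule Job 1@1, Job 2@3, Job 3@6, Job 4@1, Job 5@7, Job 6@5: d1:7  d2:7  d3:5  d4:5  d5:6  d6:6  d7:7 — peak 7.
Total auditor-days = 43 over 7 days ⇒ peak ≥ ⌈43/7⌉ = 7, so 7 is optimal.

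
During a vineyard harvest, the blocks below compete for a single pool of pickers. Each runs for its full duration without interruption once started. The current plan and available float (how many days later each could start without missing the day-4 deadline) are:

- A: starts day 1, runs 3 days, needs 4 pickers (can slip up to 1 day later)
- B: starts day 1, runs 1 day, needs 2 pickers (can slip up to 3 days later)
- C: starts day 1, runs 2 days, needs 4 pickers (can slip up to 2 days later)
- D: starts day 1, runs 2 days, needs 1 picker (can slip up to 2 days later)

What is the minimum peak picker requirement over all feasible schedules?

8

Early-start (A@1, B@1, C@1, D@1) gives peak 11: d1:11  d2:9  d3:4  d4:0.
Shift C→3.
Schedule A@1, B@1, C@3, D@1: d1:7  d2:5  d3:8  d4:4 — peak 8.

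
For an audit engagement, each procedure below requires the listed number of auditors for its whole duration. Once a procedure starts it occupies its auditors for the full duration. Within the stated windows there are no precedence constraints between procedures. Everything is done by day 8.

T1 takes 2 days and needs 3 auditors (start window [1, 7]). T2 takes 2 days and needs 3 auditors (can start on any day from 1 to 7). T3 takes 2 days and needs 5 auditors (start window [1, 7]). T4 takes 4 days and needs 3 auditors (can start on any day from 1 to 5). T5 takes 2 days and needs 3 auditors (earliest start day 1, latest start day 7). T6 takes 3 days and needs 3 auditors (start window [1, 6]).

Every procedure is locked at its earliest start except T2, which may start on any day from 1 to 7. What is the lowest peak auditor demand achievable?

17

T2@1: d1:20  d2:20  d3:6  d4:3  d5:0  d6:0  d7:0  d8:0 → peak 20
T2@2: d1:17  d2:20  d3:9  d4:3  d5:0  d6:0  d7:0  d8:0 → peak 20
T2@3: d1:17  d2:17  d3:9  d4:6  d5:0  d6:0  d7:0  d8:0 → peak 17
T2@4: d1:17  d2:17  d3:6  d4:6  d5:3  d6:0  d7:0  d8:0 → peak 17
T2@5: d1:17  d2:17  d3:6  d4:3  d5:3  d6:3  d7:0  d8:0 → peak 17
T2@6: d1:17  d2:17  d3:6  d4:3  d5:0  d6:3  d7:3  d8:0 → peak 17
T2@7: d1:17  d2:17  d3:6  d4:3  d5:0  d6:0  d7:3  d8:3 → peak 17
Best is T2@3, peak 17.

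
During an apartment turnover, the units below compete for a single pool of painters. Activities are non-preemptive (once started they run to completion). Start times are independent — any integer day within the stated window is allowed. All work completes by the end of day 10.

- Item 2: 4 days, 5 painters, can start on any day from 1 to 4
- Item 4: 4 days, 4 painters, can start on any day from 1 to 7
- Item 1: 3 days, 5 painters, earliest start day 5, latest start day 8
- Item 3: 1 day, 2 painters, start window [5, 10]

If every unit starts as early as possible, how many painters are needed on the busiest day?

9

Early-start schedule: Item 2@1, Item 4@1, Item 1@5, Item 3@5.
Load per day: day 1: 9, day 2: 9, day 3: 9, day 4: 9, day 5: 7, day 6: 5, day 7: 5, day 8: 0, day 9: 0, day 10: 0.
Peak is 9.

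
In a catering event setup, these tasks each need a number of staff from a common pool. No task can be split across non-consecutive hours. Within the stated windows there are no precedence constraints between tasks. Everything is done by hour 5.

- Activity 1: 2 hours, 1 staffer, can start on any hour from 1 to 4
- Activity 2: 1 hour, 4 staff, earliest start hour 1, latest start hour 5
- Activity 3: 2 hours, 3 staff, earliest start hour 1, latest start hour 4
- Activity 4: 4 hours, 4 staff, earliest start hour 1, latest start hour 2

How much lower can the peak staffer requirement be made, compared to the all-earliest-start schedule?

5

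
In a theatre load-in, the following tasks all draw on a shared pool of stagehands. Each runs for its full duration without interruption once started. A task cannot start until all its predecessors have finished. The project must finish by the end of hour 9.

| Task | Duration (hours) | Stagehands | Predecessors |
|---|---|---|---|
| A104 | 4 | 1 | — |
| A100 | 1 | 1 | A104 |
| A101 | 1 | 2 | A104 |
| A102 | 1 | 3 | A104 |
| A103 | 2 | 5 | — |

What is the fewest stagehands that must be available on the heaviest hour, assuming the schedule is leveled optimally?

5

Early-start (A104@1, A100@5, A101@5, A102@5, A103@1) gives peak 6: h1:6  h2:6  h3:1  h4:1  h5:6  h6:0  h7:0  h8:0  h9:0.
Shift A102→6, A103→7.
Schedule A104@1, A100@5, A101@5, A102@6, A103@7: h1:1  h2:1  h3:1  h4:1  h5:3  h6:3  h7:5  h8:5  h9:0 — peak 5.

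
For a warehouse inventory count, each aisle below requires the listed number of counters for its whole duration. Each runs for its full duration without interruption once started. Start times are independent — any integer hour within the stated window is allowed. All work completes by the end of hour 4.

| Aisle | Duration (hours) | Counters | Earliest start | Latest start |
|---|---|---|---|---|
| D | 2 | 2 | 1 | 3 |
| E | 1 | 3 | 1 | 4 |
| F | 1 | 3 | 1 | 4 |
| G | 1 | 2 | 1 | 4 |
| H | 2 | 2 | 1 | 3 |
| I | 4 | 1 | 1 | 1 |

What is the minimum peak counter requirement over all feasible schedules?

6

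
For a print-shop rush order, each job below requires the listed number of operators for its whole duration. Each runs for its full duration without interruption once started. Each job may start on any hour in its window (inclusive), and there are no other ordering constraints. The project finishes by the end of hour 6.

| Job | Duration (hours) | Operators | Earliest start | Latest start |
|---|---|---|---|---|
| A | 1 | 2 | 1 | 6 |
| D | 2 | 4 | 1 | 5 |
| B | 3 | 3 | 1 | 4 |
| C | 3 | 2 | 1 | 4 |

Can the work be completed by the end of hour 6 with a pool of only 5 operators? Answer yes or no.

yes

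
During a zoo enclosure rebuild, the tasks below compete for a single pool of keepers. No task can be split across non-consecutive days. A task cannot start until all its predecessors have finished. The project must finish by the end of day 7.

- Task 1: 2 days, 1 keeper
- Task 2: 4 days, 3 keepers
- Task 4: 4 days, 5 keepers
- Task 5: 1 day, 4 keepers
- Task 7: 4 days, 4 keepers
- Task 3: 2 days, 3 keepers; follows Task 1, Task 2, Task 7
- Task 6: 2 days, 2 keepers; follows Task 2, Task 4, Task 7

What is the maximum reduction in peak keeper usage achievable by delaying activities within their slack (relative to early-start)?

Early-start peak: d1:17  d2:13  d3:12  d4:12  d5:5  d6:5  d7:0 ⇒ 17.
Leveled (Task 1@1, Task 2@1, Task 4@1, Task 5@1, Task 7@2, Task 3@6, Task 6@6): d1:13  d2:13  d3:12  d4:12  d5:4  d6:5  d7:5 ⇒ 13.
Reduction 17 − 13 = 4.

4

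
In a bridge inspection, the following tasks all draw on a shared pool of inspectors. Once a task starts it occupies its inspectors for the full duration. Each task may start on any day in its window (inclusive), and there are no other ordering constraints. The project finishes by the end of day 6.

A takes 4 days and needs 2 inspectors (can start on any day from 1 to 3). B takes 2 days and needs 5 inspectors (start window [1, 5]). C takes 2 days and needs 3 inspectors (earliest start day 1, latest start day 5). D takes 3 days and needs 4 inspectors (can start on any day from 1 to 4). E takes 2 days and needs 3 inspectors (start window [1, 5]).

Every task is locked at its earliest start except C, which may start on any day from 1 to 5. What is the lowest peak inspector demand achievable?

C@1: d1:17  d2:17  d3:6  d4:2  d5:0  d6:0 → peak 17
C@2: d1:14  d2:17  d3:9  d4:2  d5:0  d6:0 → peak 17
C@3: d1:14  d2:14  d3:9  d4:5  d5:0  d6:0 → peak 14
C@4: d1:14  d2:14  d3:6  d4:5  d5:3  d6:0 → peak 14
C@5: d1:14  d2:14  d3:6  d4:2  d5:3  d6:3 → peak 14
Best is C@3, peak 14.

14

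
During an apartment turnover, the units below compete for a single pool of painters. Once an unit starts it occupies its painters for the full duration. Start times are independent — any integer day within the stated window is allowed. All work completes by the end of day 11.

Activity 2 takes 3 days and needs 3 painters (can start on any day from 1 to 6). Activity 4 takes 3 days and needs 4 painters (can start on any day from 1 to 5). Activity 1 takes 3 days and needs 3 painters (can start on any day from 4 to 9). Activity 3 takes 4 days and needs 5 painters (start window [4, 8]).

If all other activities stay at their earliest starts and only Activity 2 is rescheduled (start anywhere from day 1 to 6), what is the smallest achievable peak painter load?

8

Activity 2@1: d1:7  d2:7  d3:7  d4:8  d5:8  d6:8  d7:5  d8:0  d9:0  d10:0  d11:0 → peak 8
Activity 2@2: d1:4  d2:7  d3:7  d4:11  d5:8  d6:8  d7:5  d8:0  d9:0  d10:0  d11:0 → peak 11
Activity 2@3: d1:4  d2:4  d3:7  d4:11  d5:11  d6:8  d7:5  d8:0  d9:0  d10:0  d11:0 → peak 11
Activity 2@4: d1:4  d2:4  d3:4  d4:11  d5:11  d6:11  d7:5  d8:0  d9:0  d10:0  d11:0 → peak 11
Activity 2@5: d1:4  d2:4  d3:4  d4:8  d5:11  d6:11  d7:8  d8:0  d9:0  d10:0  d11:0 → peak 11
Activity 2@6: d1:4  d2:4  d3:4  d4:8  d5:8  d6:11  d7:8  d8:3  d9:0  d10:0  d11:0 → peak 11
Best is Activity 2@1, peak 8.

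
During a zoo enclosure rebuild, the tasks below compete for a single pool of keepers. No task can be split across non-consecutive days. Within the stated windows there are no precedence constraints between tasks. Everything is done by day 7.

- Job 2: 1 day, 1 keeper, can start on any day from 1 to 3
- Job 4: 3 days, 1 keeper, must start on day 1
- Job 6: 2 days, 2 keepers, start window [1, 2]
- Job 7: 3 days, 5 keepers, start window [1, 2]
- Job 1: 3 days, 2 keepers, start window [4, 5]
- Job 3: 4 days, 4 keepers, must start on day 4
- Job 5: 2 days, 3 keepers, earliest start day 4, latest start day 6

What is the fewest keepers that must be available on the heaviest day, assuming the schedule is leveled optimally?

Schedule Job 2@1, Job 4@1, Job 6@1, Job 7@1, Job 1@4, Job 3@4, Job 5@4: d1:9  d2:8  d3:6  d4:9  d5:9  d6:6  d7:4 — peak 9.

9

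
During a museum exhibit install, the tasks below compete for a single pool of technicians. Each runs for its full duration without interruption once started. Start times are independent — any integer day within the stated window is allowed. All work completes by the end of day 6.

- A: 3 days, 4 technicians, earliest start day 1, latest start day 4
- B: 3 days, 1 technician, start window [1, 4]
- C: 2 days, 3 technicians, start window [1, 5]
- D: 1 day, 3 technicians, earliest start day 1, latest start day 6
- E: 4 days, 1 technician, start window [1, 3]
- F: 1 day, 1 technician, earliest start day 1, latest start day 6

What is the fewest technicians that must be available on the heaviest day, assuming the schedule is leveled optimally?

5

Early-start (A@1, B@1, C@1, D@1, E@1, F@1) gives peak 13: d1:13  d2:9  d3:6  d4:1  d5:0  d6:0.
Shift B→4, C→4, D→6, F→5.
Schedule A@1, B@4, C@4, D@6, E@1, F@5: d1:5  d2:5  d3:5  d4:5  d5:5  d6:4 — peak 5.
Total technician-days = 29 over 6 days ⇒ peak ≥ ⌈29/6⌉ = 5, so 5 is optimal.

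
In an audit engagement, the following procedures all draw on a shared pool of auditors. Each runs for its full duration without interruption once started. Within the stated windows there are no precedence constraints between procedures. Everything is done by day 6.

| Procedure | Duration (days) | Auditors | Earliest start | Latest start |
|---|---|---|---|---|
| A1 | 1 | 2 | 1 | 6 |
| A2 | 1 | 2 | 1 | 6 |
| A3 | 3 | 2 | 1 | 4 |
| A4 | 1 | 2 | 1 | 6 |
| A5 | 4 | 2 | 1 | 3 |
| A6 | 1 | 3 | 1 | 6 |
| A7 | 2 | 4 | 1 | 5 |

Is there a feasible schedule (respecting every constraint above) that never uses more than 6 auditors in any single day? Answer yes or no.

Schedule A1@1, A2@1, A3@1, A4@2, A5@2, A6@4, A7@5: d1:6  d2:6  d3:4  d4:5  d5:6  d6:4 — peak 6 ≤ 6.

yes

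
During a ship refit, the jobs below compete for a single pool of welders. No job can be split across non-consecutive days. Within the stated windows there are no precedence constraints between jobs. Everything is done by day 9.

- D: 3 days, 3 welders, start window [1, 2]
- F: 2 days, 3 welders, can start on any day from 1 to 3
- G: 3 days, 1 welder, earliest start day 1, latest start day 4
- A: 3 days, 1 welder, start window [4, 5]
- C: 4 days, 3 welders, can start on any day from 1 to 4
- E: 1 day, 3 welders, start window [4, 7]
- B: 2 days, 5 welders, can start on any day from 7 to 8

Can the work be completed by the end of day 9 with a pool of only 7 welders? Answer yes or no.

Schedule D@1, F@1, G@3, A@4, C@4, E@7, B@8: d1:6  d2:6  d3:4  d4:5  d5:5  d6:4  d7:6  d8:5  d9:5 — peak 6 ≤ 7.

yes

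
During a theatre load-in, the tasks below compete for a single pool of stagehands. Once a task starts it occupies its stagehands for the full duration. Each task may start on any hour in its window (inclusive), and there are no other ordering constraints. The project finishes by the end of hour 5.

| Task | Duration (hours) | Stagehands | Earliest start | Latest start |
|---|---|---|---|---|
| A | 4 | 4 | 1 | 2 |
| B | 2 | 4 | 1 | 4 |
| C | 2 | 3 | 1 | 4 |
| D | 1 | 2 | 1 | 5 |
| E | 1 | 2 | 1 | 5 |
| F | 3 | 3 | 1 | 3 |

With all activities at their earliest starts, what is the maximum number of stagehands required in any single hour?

Early-start schedule: A@1, B@1, C@1, D@1, E@1, F@1.
Load per hour: hour 1: 18, hour 2: 14, hour 3: 7, hour 4: 4, hour 5: 0.
Peak is 18.

18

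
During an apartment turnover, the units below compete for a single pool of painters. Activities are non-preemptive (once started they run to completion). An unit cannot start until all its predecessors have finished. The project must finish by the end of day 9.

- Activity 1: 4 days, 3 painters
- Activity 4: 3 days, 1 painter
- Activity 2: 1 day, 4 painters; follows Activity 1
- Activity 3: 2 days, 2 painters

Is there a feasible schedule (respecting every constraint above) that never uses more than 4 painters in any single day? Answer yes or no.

Schedule Activity 1@1, Activity 4@1, Activity 2@5, Activity 3@6: d1:4  d2:4  d3:4  d4:3  d5:4  d6:2  d7:2  d8:0  d9:0 — peak 4 ≤ 4.

yes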